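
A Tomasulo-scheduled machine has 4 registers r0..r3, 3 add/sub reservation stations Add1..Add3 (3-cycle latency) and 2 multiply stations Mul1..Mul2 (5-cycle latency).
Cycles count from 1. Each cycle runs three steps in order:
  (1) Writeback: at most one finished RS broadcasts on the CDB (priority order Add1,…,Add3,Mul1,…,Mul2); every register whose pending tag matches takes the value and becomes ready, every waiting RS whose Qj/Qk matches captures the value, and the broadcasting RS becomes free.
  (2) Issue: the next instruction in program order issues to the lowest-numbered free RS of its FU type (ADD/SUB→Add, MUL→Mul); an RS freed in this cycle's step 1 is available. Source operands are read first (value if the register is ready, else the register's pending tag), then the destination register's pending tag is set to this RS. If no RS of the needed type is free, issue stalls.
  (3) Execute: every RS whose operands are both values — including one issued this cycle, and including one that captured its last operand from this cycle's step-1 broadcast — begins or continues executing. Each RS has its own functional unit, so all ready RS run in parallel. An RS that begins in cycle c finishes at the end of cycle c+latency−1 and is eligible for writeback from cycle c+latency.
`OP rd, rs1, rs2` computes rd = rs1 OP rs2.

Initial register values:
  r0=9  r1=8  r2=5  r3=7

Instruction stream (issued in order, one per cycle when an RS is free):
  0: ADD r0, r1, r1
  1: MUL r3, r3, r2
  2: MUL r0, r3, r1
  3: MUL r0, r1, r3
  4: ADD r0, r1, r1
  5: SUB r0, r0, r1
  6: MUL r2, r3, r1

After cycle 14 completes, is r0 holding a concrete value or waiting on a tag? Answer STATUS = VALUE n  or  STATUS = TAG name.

STATUS = VALUE 8

c1: issue ADD r0<-Add1 | r0:Add1,r1:8,r2:5,r3:7
c2: issue MUL r3<-Mul1 | r0:Add1,r1:8,r2:5,r3:Mul1
c3: issue MUL r0<-Mul2 | r0:Mul2,r1:8,r2:5,r3:Mul1
c4: CDB Add1=16; stall | r0:Mul2,r1:8,r2:5,r3:Mul1
c5: stall | r0:Mul2,r1:8,r2:5,r3:Mul1
c6: stall | r0:Mul2,r1:8,r2:5,r3:Mul1
c7: CDB Mul1=35; issue MUL r0<-Mul1 | r0:Mul1,r1:8,r2:5,r3:35
c8: issue ADD r0<-Add1 | r0:Add1,r1:8,r2:5,r3:35
c9: issue SUB r0<-Add2 | r0:Add2,r1:8,r2:5,r3:35
c10: stall | r0:Add2,r1:8,r2:5,r3:35
c11: CDB Add1=16; stall | r0:Add2,r1:8,r2:5,r3:35
c12: CDB Mul1=280; issue MUL r2<-Mul1 | r0:Add2,r1:8,r2:Mul1,r3:35
c13: CDB Mul2=280 | r0:Add2,r1:8,r2:Mul1,r3:35
c14: CDB Add2=8 | r0:8,r1:8,r2:Mul1,r3:35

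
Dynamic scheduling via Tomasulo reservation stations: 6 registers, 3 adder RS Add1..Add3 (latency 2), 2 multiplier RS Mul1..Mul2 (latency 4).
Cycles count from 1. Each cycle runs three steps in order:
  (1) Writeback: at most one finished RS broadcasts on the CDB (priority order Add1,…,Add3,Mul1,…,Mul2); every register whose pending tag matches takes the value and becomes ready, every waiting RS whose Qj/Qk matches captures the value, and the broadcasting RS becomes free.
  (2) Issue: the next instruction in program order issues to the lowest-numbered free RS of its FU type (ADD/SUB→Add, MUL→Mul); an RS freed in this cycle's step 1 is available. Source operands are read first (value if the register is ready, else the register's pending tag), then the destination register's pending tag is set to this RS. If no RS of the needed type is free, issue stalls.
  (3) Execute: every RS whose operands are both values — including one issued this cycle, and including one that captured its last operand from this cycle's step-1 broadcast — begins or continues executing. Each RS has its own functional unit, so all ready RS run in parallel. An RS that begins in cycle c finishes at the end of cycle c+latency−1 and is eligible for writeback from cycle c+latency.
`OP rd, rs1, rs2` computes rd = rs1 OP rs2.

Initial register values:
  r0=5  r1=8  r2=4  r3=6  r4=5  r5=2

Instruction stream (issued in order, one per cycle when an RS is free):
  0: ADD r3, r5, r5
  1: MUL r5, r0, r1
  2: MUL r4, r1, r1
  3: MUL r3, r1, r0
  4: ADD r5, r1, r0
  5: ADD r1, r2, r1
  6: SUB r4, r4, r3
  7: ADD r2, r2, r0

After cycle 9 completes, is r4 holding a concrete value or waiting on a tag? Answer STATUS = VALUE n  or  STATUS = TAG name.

c1: issue ADD r3<-Add1 | r0:5,r1:8,r2:4,r3:Add1,r4:5,r5:2
c2: issue MUL r5<-Mul1 | r0:5,r1:8,r2:4,r3:Add1,r4:5,r5:Mul1
c3: CDB Add1=4; issue MUL r4<-Mul2 | r0:5,r1:8,r2:4,r3:4,r4:Mul2,r5:Mul1
c4: stall | r0:5,r1:8,r2:4,r3:4,r4:Mul2,r5:Mul1
c5: stall | r0:5,r1:8,r2:4,r3:4,r4:Mul2,r5:Mul1
c6: CDB Mul1=40; issue MUL r3<-Mul1 | r0:5,r1:8,r2:4,r3:Mul1,r4:Mul2,r5:40
c7: CDB Mul2=64; issue ADD r5<-Add1 | r0:5,r1:8,r2:4,r3:Mul1,r4:64,r5:Add1
c8: issue ADD r1<-Add2 | r0:5,r1:Add2,r2:4,r3:Mul1,r4:64,r5:Add1
c9: CDB Add1=13; issue SUB r4<-Add1 | r0:5,r1:Add2,r2:4,r3:Mul1,r4:Add1,r5:13

STATUS = TAG Add1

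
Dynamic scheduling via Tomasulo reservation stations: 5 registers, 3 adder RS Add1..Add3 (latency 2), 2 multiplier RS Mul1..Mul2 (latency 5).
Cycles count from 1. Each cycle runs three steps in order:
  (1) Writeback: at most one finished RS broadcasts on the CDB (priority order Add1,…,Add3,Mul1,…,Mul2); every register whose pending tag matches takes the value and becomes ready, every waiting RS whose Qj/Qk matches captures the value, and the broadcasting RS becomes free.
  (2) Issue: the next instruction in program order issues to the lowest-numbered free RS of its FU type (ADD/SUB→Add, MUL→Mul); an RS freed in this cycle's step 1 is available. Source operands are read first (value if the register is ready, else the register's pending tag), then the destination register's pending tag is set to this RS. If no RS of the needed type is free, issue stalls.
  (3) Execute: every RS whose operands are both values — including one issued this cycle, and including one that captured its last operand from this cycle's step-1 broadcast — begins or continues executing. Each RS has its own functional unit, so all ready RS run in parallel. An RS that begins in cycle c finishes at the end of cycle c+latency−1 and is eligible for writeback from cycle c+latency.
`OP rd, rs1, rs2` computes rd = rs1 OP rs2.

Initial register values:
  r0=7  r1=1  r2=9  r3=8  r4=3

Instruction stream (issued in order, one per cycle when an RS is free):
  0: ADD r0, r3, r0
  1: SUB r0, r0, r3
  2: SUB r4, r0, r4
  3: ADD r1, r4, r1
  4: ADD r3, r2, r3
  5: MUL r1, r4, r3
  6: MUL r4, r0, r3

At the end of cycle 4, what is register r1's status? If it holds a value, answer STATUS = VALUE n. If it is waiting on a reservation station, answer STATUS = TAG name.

  c1: issue ADD r0<-Add1  regs: r0:Add1,r1:1,r2:9,r3:8,r4:3
  c2: issue SUB r0<-Add2  regs: r0:Add2,r1:1,r2:9,r3:8,r4:3
  c3: CDB Add1=15; issue SUB r4<-Add1  regs: r0:Add2,r1:1,r2:9,r3:8,r4:Add1
  c4: issue ADD r1<-Add3  regs: r0:Add2,r1:Add3,r2:9,r3:8,r4:Add1

STATUS = TAG Add3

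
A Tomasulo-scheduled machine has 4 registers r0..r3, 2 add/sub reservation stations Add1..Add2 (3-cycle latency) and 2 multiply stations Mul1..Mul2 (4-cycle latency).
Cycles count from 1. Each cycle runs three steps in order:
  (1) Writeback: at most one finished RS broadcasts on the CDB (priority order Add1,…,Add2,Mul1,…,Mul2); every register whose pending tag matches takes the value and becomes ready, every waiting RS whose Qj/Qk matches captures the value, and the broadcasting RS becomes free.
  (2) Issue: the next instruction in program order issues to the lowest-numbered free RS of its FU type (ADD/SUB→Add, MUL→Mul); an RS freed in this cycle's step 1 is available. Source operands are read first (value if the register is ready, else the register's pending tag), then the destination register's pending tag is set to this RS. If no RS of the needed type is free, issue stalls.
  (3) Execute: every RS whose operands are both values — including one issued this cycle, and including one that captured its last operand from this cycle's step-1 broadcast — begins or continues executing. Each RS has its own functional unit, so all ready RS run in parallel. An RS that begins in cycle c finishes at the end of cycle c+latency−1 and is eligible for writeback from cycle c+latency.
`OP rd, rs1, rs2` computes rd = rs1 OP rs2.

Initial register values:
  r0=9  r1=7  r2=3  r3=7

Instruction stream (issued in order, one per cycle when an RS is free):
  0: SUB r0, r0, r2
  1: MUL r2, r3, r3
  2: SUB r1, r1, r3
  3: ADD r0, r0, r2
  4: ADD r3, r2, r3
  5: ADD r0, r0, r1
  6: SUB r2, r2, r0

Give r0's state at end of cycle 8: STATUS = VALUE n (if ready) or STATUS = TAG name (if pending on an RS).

STATUS = TAG Add1

c1: issue SUB r0<-Add1 | r0:Add1,r1:7,r2:3,r3:7
c2: issue MUL r2<-Mul1 | r0:Add1,r1:7,r2:Mul1,r3:7
c3: issue SUB r1<-Add2 | r0:Add1,r1:Add2,r2:Mul1,r3:7
c4: CDB Add1=6; issue ADD r0<-Add1 | r0:Add1,r1:Add2,r2:Mul1,r3:7
c5: stall | r0:Add1,r1:Add2,r2:Mul1,r3:7
c6: CDB Add2=0; issue ADD r3<-Add2 | r0:Add1,r1:0,r2:Mul1,r3:Add2
c7: CDB Mul1=49; stall | r0:Add1,r1:0,r2:49,r3:Add2
c8: stall | r0:Add1,r1:0,r2:49,r3:Add2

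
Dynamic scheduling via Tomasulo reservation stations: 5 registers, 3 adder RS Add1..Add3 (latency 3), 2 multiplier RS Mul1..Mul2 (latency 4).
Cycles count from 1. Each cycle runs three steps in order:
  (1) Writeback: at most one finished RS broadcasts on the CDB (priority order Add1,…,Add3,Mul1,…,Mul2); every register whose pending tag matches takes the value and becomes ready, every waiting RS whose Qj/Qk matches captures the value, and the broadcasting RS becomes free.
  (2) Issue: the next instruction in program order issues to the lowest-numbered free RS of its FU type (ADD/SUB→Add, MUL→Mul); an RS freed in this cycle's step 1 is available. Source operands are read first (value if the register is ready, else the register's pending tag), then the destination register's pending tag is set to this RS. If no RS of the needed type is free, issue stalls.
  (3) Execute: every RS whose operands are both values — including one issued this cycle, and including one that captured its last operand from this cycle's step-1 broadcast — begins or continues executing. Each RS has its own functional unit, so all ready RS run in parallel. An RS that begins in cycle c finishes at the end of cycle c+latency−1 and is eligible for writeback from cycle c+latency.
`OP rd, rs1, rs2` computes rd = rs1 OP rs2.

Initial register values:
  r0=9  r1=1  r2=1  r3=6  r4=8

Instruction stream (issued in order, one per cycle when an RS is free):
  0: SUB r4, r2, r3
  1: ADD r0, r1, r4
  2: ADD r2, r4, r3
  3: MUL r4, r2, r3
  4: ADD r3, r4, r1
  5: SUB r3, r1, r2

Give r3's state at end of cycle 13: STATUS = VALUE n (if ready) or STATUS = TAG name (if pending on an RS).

  c1: issue SUB r4<-Add1  regs: r0:9,r1:1,r2:1,r3:6,r4:Add1
  c2: issue ADD r0<-Add2  regs: r0:Add2,r1:1,r2:1,r3:6,r4:Add1
  c3: issue ADD r2<-Add3  regs: r0:Add2,r1:1,r2:Add3,r3:6,r4:Add1
  c4: CDB Add1=-5; issue MUL r4<-Mul1  regs: r0:Add2,r1:1,r2:Add3,r3:6,r4:Mul1
  c5: issue ADD r3<-Add1  regs: r0:Add2,r1:1,r2:Add3,r3:Add1,r4:Mul1
  c6: stall  regs: r0:Add2,r1:1,r2:Add3,r3:Add1,r4:Mul1
  c7: CDB Add2=-4; issue SUB r3<-Add2  regs: r0:-4,r1:1,r2:Add3,r3:Add2,r4:Mul1
  c8: CDB Add3=1  regs: r0:-4,r1:1,r2:1,r3:Add2,r4:Mul1
  c9: -  regs: r0:-4,r1:1,r2:1,r3:Add2,r4:Mul1
  c10: -  regs: r0:-4,r1:1,r2:1,r3:Add2,r4:Mul1
  c11: CDB Add2=0  regs: r0:-4,r1:1,r2:1,r3:0,r4:Mul1
  c12: CDB Mul1=6  regs: r0:-4,r1:1,r2:1,r3:0,r4:6
  c13: -  regs: r0:-4,r1:1,r2:1,r3:0,r4:6

STATUS = VALUE 0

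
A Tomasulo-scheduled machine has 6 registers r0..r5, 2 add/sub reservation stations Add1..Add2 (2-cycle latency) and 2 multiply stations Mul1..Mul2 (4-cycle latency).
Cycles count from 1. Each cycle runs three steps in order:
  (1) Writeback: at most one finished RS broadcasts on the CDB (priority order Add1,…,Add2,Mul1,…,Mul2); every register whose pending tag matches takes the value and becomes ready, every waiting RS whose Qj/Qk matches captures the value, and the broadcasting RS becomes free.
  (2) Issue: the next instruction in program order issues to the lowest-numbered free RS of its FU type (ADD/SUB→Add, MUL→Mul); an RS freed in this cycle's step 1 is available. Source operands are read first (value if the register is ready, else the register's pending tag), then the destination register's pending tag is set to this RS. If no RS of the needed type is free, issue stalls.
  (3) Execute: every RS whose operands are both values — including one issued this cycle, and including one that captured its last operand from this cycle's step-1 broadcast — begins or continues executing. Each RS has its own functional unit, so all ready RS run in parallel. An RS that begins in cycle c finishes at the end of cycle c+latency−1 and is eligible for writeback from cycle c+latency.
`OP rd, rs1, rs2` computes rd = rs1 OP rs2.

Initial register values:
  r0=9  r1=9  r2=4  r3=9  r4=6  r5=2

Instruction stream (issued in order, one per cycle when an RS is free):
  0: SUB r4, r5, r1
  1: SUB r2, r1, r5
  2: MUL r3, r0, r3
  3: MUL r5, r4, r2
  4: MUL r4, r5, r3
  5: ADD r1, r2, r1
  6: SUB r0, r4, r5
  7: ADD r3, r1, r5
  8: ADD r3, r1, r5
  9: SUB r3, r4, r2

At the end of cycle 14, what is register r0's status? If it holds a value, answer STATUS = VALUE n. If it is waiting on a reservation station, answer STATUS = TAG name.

STATUS = TAG Add2

cycle 1: issue SUB r4<-Add1 // r0:9,r1:9,r2:4,r3:9,r4:Add1,r5:2
cycle 2: issue SUB r2<-Add2 // r0:9,r1:9,r2:Add2,r3:9,r4:Add1,r5:2
cycle 3: CDB Add1=-7; issue MUL r3<-Mul1 // r0:9,r1:9,r2:Add2,r3:Mul1,r4:-7,r5:2
cycle 4: CDB Add2=7; issue MUL r5<-Mul2 // r0:9,r1:9,r2:7,r3:Mul1,r4:-7,r5:Mul2
cycle 5: stall // r0:9,r1:9,r2:7,r3:Mul1,r4:-7,r5:Mul2
cycle 6: stall // r0:9,r1:9,r2:7,r3:Mul1,r4:-7,r5:Mul2
cycle 7: CDB Mul1=81; issue MUL r4<-Mul1 // r0:9,r1:9,r2:7,r3:81,r4:Mul1,r5:Mul2
cycle 8: CDB Mul2=-49; issue ADD r1<-Add1 // r0:9,r1:Add1,r2:7,r3:81,r4:Mul1,r5:-49
cycle 9: issue SUB r0<-Add2 // r0:Add2,r1:Add1,r2:7,r3:81,r4:Mul1,r5:-49
cycle 10: CDB Add1=16; issue ADD r3<-Add1 // r0:Add2,r1:16,r2:7,r3:Add1,r4:Mul1,r5:-49
cycle 11: stall // r0:Add2,r1:16,r2:7,r3:Add1,r4:Mul1,r5:-49
cycle 12: CDB Add1=-33; issue ADD r3<-Add1 // r0:Add2,r1:16,r2:7,r3:Add1,r4:Mul1,r5:-49
cycle 13: CDB Mul1=-3969; stall // r0:Add2,r1:16,r2:7,r3:Add1,r4:-3969,r5:-49
cycle 14: CDB Add1=-33; issue SUB r3<-Add1 // r0:Add2,r1:16,r2:7,r3:Add1,r4:-3969,r5:-49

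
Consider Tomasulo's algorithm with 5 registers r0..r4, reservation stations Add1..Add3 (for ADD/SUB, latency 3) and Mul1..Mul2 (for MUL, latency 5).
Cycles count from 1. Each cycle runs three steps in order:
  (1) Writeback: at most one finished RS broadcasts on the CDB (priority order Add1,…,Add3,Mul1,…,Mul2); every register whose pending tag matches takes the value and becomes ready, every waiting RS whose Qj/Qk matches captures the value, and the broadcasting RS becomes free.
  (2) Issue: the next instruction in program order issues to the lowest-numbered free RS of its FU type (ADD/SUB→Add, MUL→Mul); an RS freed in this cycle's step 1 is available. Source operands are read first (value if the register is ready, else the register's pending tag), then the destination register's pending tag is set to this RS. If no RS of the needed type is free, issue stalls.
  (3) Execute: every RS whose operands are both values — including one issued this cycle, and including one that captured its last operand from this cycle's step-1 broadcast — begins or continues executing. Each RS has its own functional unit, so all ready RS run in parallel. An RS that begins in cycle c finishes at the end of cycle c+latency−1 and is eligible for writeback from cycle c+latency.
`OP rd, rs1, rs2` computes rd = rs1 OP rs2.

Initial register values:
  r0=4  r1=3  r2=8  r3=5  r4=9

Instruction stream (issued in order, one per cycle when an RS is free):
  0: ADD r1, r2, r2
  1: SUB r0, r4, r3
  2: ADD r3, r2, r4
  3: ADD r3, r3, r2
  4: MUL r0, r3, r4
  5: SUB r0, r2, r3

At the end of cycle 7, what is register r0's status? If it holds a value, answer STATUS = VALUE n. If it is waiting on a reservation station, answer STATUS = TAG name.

STATUS = TAG Add2

cycle 1: issue ADD r1<-Add1 // r0:4,r1:Add1,r2:8,r3:5,r4:9
cycle 2: issue SUB r0<-Add2 // r0:Add2,r1:Add1,r2:8,r3:5,r4:9
cycle 3: issue ADD r3<-Add3 // r0:Add2,r1:Add1,r2:8,r3:Add3,r4:9
cycle 4: CDB Add1=16; issue ADD r3<-Add1 // r0:Add2,r1:16,r2:8,r3:Add1,r4:9
cycle 5: CDB Add2=4; issue MUL r0<-Mul1 // r0:Mul1,r1:16,r2:8,r3:Add1,r4:9
cycle 6: CDB Add3=17; issue SUB r0<-Add2 // r0:Add2,r1:16,r2:8,r3:Add1,r4:9
cycle 7: - // r0:Add2,r1:16,r2:8,r3:Add1,r4:9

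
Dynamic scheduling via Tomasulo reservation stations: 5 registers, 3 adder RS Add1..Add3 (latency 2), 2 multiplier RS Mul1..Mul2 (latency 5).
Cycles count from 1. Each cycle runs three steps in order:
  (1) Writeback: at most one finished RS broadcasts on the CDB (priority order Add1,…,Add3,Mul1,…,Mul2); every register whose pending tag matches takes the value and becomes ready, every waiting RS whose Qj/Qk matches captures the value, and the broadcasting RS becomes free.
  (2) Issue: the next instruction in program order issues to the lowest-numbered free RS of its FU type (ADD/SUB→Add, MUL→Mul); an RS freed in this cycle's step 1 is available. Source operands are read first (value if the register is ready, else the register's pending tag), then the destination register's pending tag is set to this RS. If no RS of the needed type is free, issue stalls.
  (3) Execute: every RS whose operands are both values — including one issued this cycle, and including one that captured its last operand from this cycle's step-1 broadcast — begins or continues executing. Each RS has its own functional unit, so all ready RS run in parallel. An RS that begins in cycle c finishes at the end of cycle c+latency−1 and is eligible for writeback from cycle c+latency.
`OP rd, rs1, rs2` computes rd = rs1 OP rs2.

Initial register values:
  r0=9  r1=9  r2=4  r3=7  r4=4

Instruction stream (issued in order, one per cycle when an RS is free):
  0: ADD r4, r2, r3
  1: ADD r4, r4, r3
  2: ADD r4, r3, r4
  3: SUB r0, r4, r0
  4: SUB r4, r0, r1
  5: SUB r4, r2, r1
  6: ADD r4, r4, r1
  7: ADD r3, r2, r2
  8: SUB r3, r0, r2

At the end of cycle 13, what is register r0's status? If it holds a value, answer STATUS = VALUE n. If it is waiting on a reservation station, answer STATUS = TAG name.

STATUS = VALUE 16

c1: issue ADD r4<-Add1 | r0:9,r1:9,r2:4,r3:7,r4:Add1
c2: issue ADD r4<-Add2 | r0:9,r1:9,r2:4,r3:7,r4:Add2
c3: CDB Add1=11; issue ADD r4<-Add1 | r0:9,r1:9,r2:4,r3:7,r4:Add1
c4: issue SUB r0<-Add3 | r0:Add3,r1:9,r2:4,r3:7,r4:Add1
c5: CDB Add2=18; issue SUB r4<-Add2 | r0:Add3,r1:9,r2:4,r3:7,r4:Add2
c6: stall | r0:Add3,r1:9,r2:4,r3:7,r4:Add2
c7: CDB Add1=25; issue SUB r4<-Add1 | r0:Add3,r1:9,r2:4,r3:7,r4:Add1
c8: stall | r0:Add3,r1:9,r2:4,r3:7,r4:Add1
c9: CDB Add1=-5; issue ADD r4<-Add1 | r0:Add3,r1:9,r2:4,r3:7,r4:Add1
c10: CDB Add3=16; issue ADD r3<-Add3 | r0:16,r1:9,r2:4,r3:Add3,r4:Add1
c11: CDB Add1=4; issue SUB r3<-Add1 | r0:16,r1:9,r2:4,r3:Add1,r4:4
c12: CDB Add2=7 | r0:16,r1:9,r2:4,r3:Add1,r4:4
c13: CDB Add1=12 | r0:16,r1:9,r2:4,r3:12,r4:4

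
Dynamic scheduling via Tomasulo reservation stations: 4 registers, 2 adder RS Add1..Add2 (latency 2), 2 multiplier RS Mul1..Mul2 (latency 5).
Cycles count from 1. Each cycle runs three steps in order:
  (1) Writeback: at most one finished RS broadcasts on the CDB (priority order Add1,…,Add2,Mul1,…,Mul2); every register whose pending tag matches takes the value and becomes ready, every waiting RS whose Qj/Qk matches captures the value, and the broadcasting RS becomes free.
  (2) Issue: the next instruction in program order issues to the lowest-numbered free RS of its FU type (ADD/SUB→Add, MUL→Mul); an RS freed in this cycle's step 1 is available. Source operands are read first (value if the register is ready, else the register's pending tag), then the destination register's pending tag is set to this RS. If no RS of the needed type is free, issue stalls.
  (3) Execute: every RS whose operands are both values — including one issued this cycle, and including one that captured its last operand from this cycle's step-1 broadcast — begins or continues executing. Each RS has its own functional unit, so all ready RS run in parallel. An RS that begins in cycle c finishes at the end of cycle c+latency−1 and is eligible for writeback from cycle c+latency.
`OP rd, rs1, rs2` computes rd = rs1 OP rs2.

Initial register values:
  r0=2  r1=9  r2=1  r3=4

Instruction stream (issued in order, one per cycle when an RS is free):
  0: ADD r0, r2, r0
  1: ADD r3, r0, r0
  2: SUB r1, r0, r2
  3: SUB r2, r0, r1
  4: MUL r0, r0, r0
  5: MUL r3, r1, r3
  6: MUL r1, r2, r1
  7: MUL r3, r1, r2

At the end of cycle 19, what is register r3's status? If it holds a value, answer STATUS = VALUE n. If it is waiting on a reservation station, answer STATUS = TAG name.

STATUS = TAG Mul2

  c1: issue ADD r0<-Add1  regs: r0:Add1,r1:9,r2:1,r3:4
  c2: issue ADD r3<-Add2  regs: r0:Add1,r1:9,r2:1,r3:Add2
  c3: CDB Add1=3; issue SUB r1<-Add1  regs: r0:3,r1:Add1,r2:1,r3:Add2
  c4: stall  regs: r0:3,r1:Add1,r2:1,r3:Add2
  c5: CDB Add1=2; issue SUB r2<-Add1  regs: r0:3,r1:2,r2:Add1,r3:Add2
  c6: CDB Add2=6; issue MUL r0<-Mul1  regs: r0:Mul1,r1:2,r2:Add1,r3:6
  c7: CDB Add1=1; issue MUL r3<-Mul2  regs: r0:Mul1,r1:2,r2:1,r3:Mul2
  c8: stall  regs: r0:Mul1,r1:2,r2:1,r3:Mul2
  c9: stall  regs: r0:Mul1,r1:2,r2:1,r3:Mul2
  c10: stall  regs: r0:Mul1,r1:2,r2:1,r3:Mul2
  c11: CDB Mul1=9; issue MUL r1<-Mul1  regs: r0:9,r1:Mul1,r2:1,r3:Mul2
  c12: CDB Mul2=12; issue MUL r3<-Mul2  regs: r0:9,r1:Mul1,r2:1,r3:Mul2
  c13: -  regs: r0:9,r1:Mul1,r2:1,r3:Mul2
  c14: -  regs: r0:9,r1:Mul1,r2:1,r3:Mul2
  c15: -  regs: r0:9,r1:Mul1,r2:1,r3:Mul2
  c16: CDB Mul1=2  regs: r0:9,r1:2,r2:1,r3:Mul2
  c17: -  regs: r0:9,r1:2,r2:1,r3:Mul2
  c18: -  regs: r0:9,r1:2,r2:1,r3:Mul2
  c19: -  regs: r0:9,r1:2,r2:1,r3:Mul2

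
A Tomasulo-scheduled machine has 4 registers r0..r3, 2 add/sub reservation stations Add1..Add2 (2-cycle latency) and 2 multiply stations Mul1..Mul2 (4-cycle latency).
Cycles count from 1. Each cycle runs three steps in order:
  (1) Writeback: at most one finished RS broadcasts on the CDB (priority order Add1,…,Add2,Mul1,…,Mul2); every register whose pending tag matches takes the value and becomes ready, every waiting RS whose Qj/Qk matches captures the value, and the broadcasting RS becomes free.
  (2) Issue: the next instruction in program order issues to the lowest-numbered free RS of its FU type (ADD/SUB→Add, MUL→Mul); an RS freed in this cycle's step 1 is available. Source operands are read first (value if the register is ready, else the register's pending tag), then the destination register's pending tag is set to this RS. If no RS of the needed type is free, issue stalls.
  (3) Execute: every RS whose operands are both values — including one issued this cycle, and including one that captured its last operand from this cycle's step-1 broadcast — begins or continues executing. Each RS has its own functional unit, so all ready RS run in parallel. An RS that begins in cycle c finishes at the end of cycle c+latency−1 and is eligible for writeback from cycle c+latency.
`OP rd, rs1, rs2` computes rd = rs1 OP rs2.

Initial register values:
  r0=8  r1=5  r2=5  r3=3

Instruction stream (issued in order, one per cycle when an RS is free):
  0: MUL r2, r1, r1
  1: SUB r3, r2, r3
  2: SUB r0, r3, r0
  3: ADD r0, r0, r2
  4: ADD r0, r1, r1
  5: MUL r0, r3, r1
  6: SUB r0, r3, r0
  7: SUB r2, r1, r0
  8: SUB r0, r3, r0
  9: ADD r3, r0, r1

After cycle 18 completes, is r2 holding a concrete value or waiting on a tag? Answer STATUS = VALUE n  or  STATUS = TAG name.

STATUS = TAG Add2

  c1: issue MUL r2<-Mul1  regs: r0:8,r1:5,r2:Mul1,r3:3
  c2: issue SUB r3<-Add1  regs: r0:8,r1:5,r2:Mul1,r3:Add1
  c3: issue SUB r0<-Add2  regs: r0:Add2,r1:5,r2:Mul1,r3:Add1
  c4: stall  regs: r0:Add2,r1:5,r2:Mul1,r3:Add1
  c5: CDB Mul1=25; stall  regs: r0:Add2,r1:5,r2:25,r3:Add1
  c6: stall  regs: r0:Add2,r1:5,r2:25,r3:Add1
  c7: CDB Add1=22; issue ADD r0<-Add1  regs: r0:Add1,r1:5,r2:25,r3:22
  c8: stall  regs: r0:Add1,r1:5,r2:25,r3:22
  c9: CDB Add2=14; issue ADD r0<-Add2  regs: r0:Add2,r1:5,r2:25,r3:22
  c10: issue MUL r0<-Mul1  regs: r0:Mul1,r1:5,r2:25,r3:22
  c11: CDB Add1=39; issue SUB r0<-Add1  regs: r0:Add1,r1:5,r2:25,r3:22
  c12: CDB Add2=10; issue SUB r2<-Add2  regs: r0:Add1,r1:5,r2:Add2,r3:22
  c13: stall  regs: r0:Add1,r1:5,r2:Add2,r3:22
  c14: CDB Mul1=110; stall  regs: r0:Add1,r1:5,r2:Add2,r3:22
  c15: stall  regs: r0:Add1,r1:5,r2:Add2,r3:22
  c16: CDB Add1=-88; issue SUB r0<-Add1  regs: r0:Add1,r1:5,r2:Add2,r3:22
  c17: stall  regs: r0:Add1,r1:5,r2:Add2,r3:22
  c18: CDB Add1=110; issue ADD r3<-Add1  regs: r0:110,r1:5,r2:Add2,r3:Add1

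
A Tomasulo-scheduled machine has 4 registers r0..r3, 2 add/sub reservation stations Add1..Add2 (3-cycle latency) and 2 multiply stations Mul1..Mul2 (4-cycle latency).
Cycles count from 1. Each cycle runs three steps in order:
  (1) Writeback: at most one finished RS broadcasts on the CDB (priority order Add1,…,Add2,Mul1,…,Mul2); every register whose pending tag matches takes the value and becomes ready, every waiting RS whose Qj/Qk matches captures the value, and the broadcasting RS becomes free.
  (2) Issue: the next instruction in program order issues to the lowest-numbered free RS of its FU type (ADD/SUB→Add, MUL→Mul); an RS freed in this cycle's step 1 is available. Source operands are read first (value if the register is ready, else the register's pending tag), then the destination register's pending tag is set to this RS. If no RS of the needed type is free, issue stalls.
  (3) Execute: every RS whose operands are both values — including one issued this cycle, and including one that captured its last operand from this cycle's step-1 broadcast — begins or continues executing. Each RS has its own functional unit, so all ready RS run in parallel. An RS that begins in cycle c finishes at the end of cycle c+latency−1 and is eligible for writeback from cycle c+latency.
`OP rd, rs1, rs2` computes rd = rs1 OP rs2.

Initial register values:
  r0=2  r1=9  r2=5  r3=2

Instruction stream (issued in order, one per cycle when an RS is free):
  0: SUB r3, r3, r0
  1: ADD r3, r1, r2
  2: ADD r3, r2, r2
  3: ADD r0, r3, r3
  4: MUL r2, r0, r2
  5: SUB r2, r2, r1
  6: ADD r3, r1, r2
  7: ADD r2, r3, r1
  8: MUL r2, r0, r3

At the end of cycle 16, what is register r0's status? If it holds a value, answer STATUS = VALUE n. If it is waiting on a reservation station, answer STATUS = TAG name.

c1: issue SUB r3<-Add1 | r0:2,r1:9,r2:5,r3:Add1
c2: issue ADD r3<-Add2 | r0:2,r1:9,r2:5,r3:Add2
c3: stall | r0:2,r1:9,r2:5,r3:Add2
c4: CDB Add1=0; issue ADD r3<-Add1 | r0:2,r1:9,r2:5,r3:Add1
c5: CDB Add2=14; issue ADD r0<-Add2 | r0:Add2,r1:9,r2:5,r3:Add1
c6: issue MUL r2<-Mul1 | r0:Add2,r1:9,r2:Mul1,r3:Add1
c7: CDB Add1=10; issue SUB r2<-Add1 | r0:Add2,r1:9,r2:Add1,r3:10
c8: stall | r0:Add2,r1:9,r2:Add1,r3:10
c9: stall | r0:Add2,r1:9,r2:Add1,r3:10
c10: CDB Add2=20; issue ADD r3<-Add2 | r0:20,r1:9,r2:Add1,r3:Add2
c11: stall | r0:20,r1:9,r2:Add1,r3:Add2
c12: stall | r0:20,r1:9,r2:Add1,r3:Add2
c13: stall | r0:20,r1:9,r2:Add1,r3:Add2
c14: CDB Mul1=100; stall | r0:20,r1:9,r2:Add1,r3:Add2
c15: stall | r0:20,r1:9,r2:Add1,r3:Add2
c16: stall | r0:20,r1:9,r2:Add1,r3:Add2

STATUS = VALUE 20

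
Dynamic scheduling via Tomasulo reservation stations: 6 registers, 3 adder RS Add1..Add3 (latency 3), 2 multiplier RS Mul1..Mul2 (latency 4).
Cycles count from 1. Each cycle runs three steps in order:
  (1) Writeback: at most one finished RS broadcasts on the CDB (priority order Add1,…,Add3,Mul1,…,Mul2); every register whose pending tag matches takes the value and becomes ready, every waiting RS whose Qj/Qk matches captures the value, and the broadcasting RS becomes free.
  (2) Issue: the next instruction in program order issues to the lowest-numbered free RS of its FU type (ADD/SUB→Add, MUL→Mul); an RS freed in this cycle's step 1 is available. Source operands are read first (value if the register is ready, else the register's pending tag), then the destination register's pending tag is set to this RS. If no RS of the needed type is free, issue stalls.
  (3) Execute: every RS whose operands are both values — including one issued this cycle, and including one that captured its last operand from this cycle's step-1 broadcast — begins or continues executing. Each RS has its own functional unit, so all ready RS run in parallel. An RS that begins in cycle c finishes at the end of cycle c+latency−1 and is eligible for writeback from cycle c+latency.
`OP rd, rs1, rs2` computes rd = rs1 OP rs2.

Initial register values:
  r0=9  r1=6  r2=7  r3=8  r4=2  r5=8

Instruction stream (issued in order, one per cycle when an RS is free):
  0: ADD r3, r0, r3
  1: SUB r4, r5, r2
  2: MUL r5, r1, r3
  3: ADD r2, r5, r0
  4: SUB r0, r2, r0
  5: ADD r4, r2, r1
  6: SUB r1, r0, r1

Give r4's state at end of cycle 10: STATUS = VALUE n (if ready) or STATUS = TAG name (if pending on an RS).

STATUS = TAG Add3

c1: issue ADD r3<-Add1 | r0:9,r1:6,r2:7,r3:Add1,r4:2,r5:8
c2: issue SUB r4<-Add2 | r0:9,r1:6,r2:7,r3:Add1,r4:Add2,r5:8
c3: issue MUL r5<-Mul1 | r0:9,r1:6,r2:7,r3:Add1,r4:Add2,r5:Mul1
c4: CDB Add1=17; issue ADD r2<-Add1 | r0:9,r1:6,r2:Add1,r3:17,r4:Add2,r5:Mul1
c5: CDB Add2=1; issue SUB r0<-Add2 | r0:Add2,r1:6,r2:Add1,r3:17,r4:1,r5:Mul1
c6: issue ADD r4<-Add3 | r0:Add2,r1:6,r2:Add1,r3:17,r4:Add3,r5:Mul1
c7: stall | r0:Add2,r1:6,r2:Add1,r3:17,r4:Add3,r5:Mul1
c8: CDB Mul1=102; stall | r0:Add2,r1:6,r2:Add1,r3:17,r4:Add3,r5:102
c9: stall | r0:Add2,r1:6,r2:Add1,r3:17,r4:Add3,r5:102
c10: stall | r0:Add2,r1:6,r2:Add1,r3:17,r4:Add3,r5:102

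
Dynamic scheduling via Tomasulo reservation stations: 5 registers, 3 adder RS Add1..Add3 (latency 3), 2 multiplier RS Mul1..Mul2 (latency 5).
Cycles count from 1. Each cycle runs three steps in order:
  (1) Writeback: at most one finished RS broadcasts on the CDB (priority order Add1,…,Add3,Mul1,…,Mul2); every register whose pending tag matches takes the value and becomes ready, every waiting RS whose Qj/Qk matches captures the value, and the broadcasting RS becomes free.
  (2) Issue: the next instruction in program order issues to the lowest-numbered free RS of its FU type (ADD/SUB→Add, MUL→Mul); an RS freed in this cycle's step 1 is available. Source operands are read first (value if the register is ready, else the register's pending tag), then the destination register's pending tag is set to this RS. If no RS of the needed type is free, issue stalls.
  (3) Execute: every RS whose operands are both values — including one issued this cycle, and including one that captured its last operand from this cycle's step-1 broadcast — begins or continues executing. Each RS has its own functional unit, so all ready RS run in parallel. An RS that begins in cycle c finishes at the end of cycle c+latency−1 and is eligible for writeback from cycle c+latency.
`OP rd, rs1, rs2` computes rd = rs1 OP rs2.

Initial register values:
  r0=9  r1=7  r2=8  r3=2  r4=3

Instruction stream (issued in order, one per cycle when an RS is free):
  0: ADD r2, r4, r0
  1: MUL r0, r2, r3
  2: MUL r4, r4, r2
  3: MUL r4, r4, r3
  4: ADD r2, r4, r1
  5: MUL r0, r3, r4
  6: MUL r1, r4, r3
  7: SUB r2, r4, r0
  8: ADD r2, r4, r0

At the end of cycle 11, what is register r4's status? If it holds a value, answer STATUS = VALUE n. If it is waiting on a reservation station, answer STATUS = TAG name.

  c1: issue ADD r2<-Add1  regs: r0:9,r1:7,r2:Add1,r3:2,r4:3
  c2: issue MUL r0<-Mul1  regs: r0:Mul1,r1:7,r2:Add1,r3:2,r4:3
  c3: issue MUL r4<-Mul2  regs: r0:Mul1,r1:7,r2:Add1,r3:2,r4:Mul2
  c4: CDB Add1=12; stall  regs: r0:Mul1,r1:7,r2:12,r3:2,r4:Mul2
  c5: stall  regs: r0:Mul1,r1:7,r2:12,r3:2,r4:Mul2
  c6: stall  regs: r0:Mul1,r1:7,r2:12,r3:2,r4:Mul2
  c7: stall  regs: r0:Mul1,r1:7,r2:12,r3:2,r4:Mul2
  c8: stall  regs: r0:Mul1,r1:7,r2:12,r3:2,r4:Mul2
  c9: CDB Mul1=24; issue MUL r4<-Mul1  regs: r0:24,r1:7,r2:12,r3:2,r4:Mul1
  c10: CDB Mul2=36; issue ADD r2<-Add1  regs: r0:24,r1:7,r2:Add1,r3:2,r4:Mul1
  c11: issue MUL r0<-Mul2  regs: r0:Mul2,r1:7,r2:Add1,r3:2,r4:Mul1

STATUS = TAG Mul1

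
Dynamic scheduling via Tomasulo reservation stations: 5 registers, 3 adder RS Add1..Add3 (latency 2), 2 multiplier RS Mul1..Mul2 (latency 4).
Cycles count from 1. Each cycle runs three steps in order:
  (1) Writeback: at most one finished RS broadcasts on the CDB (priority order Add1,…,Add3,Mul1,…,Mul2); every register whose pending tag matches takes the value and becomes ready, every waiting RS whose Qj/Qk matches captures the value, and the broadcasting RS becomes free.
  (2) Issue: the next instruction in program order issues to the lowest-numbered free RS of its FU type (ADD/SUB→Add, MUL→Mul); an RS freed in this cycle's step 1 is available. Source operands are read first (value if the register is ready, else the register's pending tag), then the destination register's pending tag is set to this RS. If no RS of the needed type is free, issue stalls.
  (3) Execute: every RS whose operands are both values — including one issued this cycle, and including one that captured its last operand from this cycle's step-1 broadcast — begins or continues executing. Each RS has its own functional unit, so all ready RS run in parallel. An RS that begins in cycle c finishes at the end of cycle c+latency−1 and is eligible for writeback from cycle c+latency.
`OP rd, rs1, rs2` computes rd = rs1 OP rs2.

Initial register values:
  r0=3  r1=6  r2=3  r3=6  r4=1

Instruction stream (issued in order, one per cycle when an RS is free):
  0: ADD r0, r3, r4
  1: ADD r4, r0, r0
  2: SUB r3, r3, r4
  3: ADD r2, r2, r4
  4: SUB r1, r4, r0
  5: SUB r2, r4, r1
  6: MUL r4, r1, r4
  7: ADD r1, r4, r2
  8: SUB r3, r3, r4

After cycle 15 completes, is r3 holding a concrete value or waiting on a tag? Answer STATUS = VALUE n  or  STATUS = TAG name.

cycle 1: issue ADD r0<-Add1 // r0:Add1,r1:6,r2:3,r3:6,r4:1
cycle 2: issue ADD r4<-Add2 // r0:Add1,r1:6,r2:3,r3:6,r4:Add2
cycle 3: CDB Add1=7; issue SUB r3<-Add1 // r0:7,r1:6,r2:3,r3:Add1,r4:Add2
cycle 4: issue ADD r2<-Add3 // r0:7,r1:6,r2:Add3,r3:Add1,r4:Add2
cycle 5: CDB Add2=14; issue SUB r1<-Add2 // r0:7,r1:Add2,r2:Add3,r3:Add1,r4:14
cycle 6: stall // r0:7,r1:Add2,r2:Add3,r3:Add1,r4:14
cycle 7: CDB Add1=-8; issue SUB r2<-Add1 // r0:7,r1:Add2,r2:Add1,r3:-8,r4:14
cycle 8: CDB Add2=7; issue MUL r4<-Mul1 // r0:7,r1:7,r2:Add1,r3:-8,r4:Mul1
cycle 9: CDB Add3=17; issue ADD r1<-Add2 // r0:7,r1:Add2,r2:Add1,r3:-8,r4:Mul1
cycle 10: CDB Add1=7; issue SUB r3<-Add1 // r0:7,r1:Add2,r2:7,r3:Add1,r4:Mul1
cycle 11: - // r0:7,r1:Add2,r2:7,r3:Add1,r4:Mul1
cycle 12: CDB Mul1=98 // r0:7,r1:Add2,r2:7,r3:Add1,r4:98
cycle 13: - // r0:7,r1:Add2,r2:7,r3:Add1,r4:98
cycle 14: CDB Add1=-106 // r0:7,r1:Add2,r2:7,r3:-106,r4:98
cycle 15: CDB Add2=105 // r0:7,r1:105,r2:7,r3:-106,r4:98

STATUS = VALUE -106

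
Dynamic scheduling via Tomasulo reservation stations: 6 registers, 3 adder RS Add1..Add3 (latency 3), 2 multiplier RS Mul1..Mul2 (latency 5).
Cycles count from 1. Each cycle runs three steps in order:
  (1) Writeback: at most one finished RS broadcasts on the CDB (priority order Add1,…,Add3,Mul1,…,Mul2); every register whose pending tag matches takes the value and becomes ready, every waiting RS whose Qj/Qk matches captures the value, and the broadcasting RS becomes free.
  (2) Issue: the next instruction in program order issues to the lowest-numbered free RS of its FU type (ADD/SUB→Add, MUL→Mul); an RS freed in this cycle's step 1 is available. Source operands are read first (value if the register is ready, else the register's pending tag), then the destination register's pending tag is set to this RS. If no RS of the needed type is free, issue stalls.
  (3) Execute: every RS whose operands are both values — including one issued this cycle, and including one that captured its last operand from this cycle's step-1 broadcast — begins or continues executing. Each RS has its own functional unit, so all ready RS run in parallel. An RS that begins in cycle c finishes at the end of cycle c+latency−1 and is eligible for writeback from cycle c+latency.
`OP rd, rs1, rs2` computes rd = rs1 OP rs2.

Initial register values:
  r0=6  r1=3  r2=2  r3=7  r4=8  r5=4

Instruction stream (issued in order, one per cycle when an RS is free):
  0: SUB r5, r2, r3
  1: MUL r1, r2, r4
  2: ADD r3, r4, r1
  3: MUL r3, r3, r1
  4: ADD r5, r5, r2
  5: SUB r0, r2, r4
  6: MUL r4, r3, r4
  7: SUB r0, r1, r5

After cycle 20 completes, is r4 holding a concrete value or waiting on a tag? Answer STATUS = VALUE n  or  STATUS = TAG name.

c1: issue SUB r5<-Add1 | r0:6,r1:3,r2:2,r3:7,r4:8,r5:Add1
c2: issue MUL r1<-Mul1 | r0:6,r1:Mul1,r2:2,r3:7,r4:8,r5:Add1
c3: issue ADD r3<-Add2 | r0:6,r1:Mul1,r2:2,r3:Add2,r4:8,r5:Add1
c4: CDB Add1=-5; issue MUL r3<-Mul2 | r0:6,r1:Mul1,r2:2,r3:Mul2,r4:8,r5:-5
c5: issue ADD r5<-Add1 | r0:6,r1:Mul1,r2:2,r3:Mul2,r4:8,r5:Add1
c6: issue SUB r0<-Add3 | r0:Add3,r1:Mul1,r2:2,r3:Mul2,r4:8,r5:Add1
c7: CDB Mul1=16; issue MUL r4<-Mul1 | r0:Add3,r1:16,r2:2,r3:Mul2,r4:Mul1,r5:Add1
c8: CDB Add1=-3; issue SUB r0<-Add1 | r0:Add1,r1:16,r2:2,r3:Mul2,r4:Mul1,r5:-3
c9: CDB Add3=-6 | r0:Add1,r1:16,r2:2,r3:Mul2,r4:Mul1,r5:-3
c10: CDB Add2=24 | r0:Add1,r1:16,r2:2,r3:Mul2,r4:Mul1,r5:-3
c11: CDB Add1=19 | r0:19,r1:16,r2:2,r3:Mul2,r4:Mul1,r5:-3
c12: - | r0:19,r1:16,r2:2,r3:Mul2,r4:Mul1,r5:-3
c13: - | r0:19,r1:16,r2:2,r3:Mul2,r4:Mul1,r5:-3
c14: - | r0:19,r1:16,r2:2,r3:Mul2,r4:Mul1,r5:-3
c15: CDB Mul2=384 | r0:19,r1:16,r2:2,r3:384,r4:Mul1,r5:-3
c16: - | r0:19,r1:16,r2:2,r3:384,r4:Mul1,r5:-3
c17: - | r0:19,r1:16,r2:2,r3:384,r4:Mul1,r5:-3
c18: - | r0:19,r1:16,r2:2,r3:384,r4:Mul1,r5:-3
c19: - | r0:19,r1:16,r2:2,r3:384,r4:Mul1,r5:-3
c20: CDB Mul1=3072 | r0:19,r1:16,r2:2,r3:384,r4:3072,r5:-3

STATUS = VALUE 3072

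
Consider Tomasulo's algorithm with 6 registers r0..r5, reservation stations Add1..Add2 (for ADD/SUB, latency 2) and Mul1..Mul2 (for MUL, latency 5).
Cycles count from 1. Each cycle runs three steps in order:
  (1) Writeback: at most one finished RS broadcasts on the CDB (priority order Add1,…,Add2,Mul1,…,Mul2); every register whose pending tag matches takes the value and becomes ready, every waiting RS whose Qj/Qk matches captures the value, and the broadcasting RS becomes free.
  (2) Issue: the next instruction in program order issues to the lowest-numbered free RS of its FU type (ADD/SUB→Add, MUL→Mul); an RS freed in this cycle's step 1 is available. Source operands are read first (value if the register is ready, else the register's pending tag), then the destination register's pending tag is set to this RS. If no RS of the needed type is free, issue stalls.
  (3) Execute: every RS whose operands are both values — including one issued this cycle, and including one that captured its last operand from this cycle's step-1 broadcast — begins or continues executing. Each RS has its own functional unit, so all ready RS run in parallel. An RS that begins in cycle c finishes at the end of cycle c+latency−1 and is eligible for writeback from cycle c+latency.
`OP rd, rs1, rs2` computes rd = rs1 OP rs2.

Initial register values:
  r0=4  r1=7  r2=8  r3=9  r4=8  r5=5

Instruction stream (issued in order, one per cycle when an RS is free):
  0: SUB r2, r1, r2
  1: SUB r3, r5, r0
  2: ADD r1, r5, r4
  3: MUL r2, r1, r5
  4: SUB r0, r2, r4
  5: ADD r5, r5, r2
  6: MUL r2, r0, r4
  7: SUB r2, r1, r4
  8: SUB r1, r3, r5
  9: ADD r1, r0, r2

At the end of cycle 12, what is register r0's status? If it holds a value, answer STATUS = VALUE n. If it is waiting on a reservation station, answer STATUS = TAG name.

cycle 1: issue SUB r2<-Add1 // r0:4,r1:7,r2:Add1,r3:9,r4:8,r5:5
cycle 2: issue SUB r3<-Add2 // r0:4,r1:7,r2:Add1,r3:Add2,r4:8,r5:5
cycle 3: CDB Add1=-1; issue ADD r1<-Add1 // r0:4,r1:Add1,r2:-1,r3:Add2,r4:8,r5:5
cycle 4: CDB Add2=1; issue MUL r2<-Mul1 // r0:4,r1:Add1,r2:Mul1,r3:1,r4:8,r5:5
cycle 5: CDB Add1=13; issue SUB r0<-Add1 // r0:Add1,r1:13,r2:Mul1,r3:1,r4:8,r5:5
cycle 6: issue ADD r5<-Add2 // r0:Add1,r1:13,r2:Mul1,r3:1,r4:8,r5:Add2
cycle 7: issue MUL r2<-Mul2 // r0:Add1,r1:13,r2:Mul2,r3:1,r4:8,r5:Add2
cycle 8: stall // r0:Add1,r1:13,r2:Mul2,r3:1,r4:8,r5:Add2
cycle 9: stall // r0:Add1,r1:13,r2:Mul2,r3:1,r4:8,r5:Add2
cycle 10: CDB Mul1=65; stall // r0:Add1,r1:13,r2:Mul2,r3:1,r4:8,r5:Add2
cycle 11: stall // r0:Add1,r1:13,r2:Mul2,r3:1,r4:8,r5:Add2
cycle 12: CDB Add1=57; issue SUB r2<-Add1 // r0:57,r1:13,r2:Add1,r3:1,r4:8,r5:Add2

STATUS = VALUE 57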